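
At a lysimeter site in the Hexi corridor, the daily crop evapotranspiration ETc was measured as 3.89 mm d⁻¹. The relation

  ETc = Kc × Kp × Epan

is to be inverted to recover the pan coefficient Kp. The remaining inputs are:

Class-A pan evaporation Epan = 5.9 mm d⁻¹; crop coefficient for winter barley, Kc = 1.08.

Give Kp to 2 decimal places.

ETc = Kc × Kp × Epan  ⇒  Kp = ETc / (Kc × Epan)
Kp = 3.89 / (1.08 × 5.9) = 3.89 / 6.372 = 0.6105

0.61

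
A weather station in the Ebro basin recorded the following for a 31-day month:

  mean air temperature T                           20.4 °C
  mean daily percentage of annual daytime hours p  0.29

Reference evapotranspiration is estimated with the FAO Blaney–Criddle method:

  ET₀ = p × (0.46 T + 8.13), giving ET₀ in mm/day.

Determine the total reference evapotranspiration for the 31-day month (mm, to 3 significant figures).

157 mm

ET₀ = 0.29 × (0.46 × 20.4 + 8.13) = 0.29 × 17.514 = 5.0791 mm/d
Monthly total = 5.0791 × 31 = 157.452 mm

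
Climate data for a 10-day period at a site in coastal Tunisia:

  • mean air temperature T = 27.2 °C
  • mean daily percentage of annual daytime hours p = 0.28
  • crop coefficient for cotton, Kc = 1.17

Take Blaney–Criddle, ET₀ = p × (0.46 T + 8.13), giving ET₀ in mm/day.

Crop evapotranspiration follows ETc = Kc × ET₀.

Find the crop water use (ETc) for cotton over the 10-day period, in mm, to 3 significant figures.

67.6 mm

ET₀ = 0.28 × (0.46 × 27.2 + 8.13) = 0.28 × 20.642 = 5.7798 mm/d
ETc = Kc × ET₀ = 1.17 × 5.7798 = 6.7624 mm/d
Over 10 days: 6.7624 × 10 = 67.624 mm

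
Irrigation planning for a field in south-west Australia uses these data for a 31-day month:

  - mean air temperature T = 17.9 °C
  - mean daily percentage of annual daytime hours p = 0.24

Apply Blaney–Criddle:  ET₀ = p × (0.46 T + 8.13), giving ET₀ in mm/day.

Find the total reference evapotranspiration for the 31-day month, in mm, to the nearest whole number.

ET₀ = 0.24 × (0.46 × 17.9 + 8.13) = 0.24 × 16.364 = 3.9274 mm/d
Monthly total = 3.9274 × 31 = 121.749 mm

122 mm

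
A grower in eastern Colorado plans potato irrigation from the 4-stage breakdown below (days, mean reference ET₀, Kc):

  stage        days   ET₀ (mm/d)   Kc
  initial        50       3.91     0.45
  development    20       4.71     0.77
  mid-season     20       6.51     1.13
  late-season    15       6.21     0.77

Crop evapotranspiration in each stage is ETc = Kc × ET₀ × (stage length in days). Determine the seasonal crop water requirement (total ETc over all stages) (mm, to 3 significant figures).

379 mm

initial: 0.45 × 3.91 × 50 = 87.98 mm
development: 0.77 × 4.71 × 20 = 72.53 mm
mid-season: 1.13 × 6.51 × 20 = 147.13 mm
late-season: 0.77 × 6.21 × 15 = 71.73 mm
Seasonal total = 379.37 mm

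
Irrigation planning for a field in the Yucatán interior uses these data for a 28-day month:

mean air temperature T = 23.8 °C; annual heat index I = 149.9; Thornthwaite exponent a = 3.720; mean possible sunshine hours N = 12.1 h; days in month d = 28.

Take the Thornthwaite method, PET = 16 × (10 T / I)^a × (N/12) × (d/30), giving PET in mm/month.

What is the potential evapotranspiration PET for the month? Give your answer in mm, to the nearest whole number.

84 mm

10T/I = 10 × 23.8 / 149.9 = 1.5877
(10T/I)^a = 1.5877^3.720 = 5.5829
Uncorrected PET = 16 × 5.5829 = 89.326 mm
Correction = (N/12)(d/30) = (12.1/12)(28/30) = 0.9411
PET = 89.326 × 0.9411 = 84.065 mm/month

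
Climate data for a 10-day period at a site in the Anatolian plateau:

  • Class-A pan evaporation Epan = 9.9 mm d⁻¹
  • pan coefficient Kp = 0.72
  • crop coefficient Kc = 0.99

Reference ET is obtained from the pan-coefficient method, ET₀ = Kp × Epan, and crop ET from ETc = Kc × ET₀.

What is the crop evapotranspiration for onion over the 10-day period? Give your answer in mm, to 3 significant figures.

70.6 mm

ET₀ = 0.72 × 9.9 = 7.1280 mm/d
ETc = Kc × ET₀ = 0.99 × 7.1280 = 7.0567 mm/d
Over 10 days: 7.0567 × 10 = 70.567 mm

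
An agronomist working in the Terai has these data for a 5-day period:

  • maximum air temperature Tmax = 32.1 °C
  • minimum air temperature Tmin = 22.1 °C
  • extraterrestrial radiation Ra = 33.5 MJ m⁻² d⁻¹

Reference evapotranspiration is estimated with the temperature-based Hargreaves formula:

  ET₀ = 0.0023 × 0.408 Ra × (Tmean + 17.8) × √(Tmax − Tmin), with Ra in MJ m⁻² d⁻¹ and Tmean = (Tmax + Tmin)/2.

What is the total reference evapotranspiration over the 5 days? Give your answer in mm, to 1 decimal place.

22.3 mm

Tmean = (32.1 + 22.1)/2 = 27.10 °C
0.408 Ra = 0.408 × 33.5 = 13.6680 mm/d equivalent
ET₀ = 0.0023 × 13.6680 × (27.10 + 17.8) × √10.0 = 0.0023 × 13.6680 × 44.90 × 3.1623 = 4.4636 mm/d
Over 5 days: 4.4636 × 5 = 22.318 mm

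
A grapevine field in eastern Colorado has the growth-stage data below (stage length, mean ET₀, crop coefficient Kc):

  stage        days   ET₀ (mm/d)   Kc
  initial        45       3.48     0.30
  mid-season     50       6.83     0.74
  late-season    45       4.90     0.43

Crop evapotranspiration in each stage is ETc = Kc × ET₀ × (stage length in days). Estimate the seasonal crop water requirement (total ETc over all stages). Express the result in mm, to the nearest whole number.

395 mm

initial: 0.30 × 3.48 × 45 = 46.98 mm
mid-season: 0.74 × 6.83 × 50 = 252.71 mm
late-season: 0.43 × 4.90 × 45 = 94.82 mm
Seasonal total = 394.51 mm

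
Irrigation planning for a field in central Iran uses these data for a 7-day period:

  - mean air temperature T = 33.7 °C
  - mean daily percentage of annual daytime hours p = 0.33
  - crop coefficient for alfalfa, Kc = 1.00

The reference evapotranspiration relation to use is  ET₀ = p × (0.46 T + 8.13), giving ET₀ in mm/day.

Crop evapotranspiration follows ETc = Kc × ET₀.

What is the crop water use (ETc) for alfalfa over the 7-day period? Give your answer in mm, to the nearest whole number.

ET₀ = 0.33 × (0.46 × 33.7 + 8.13) = 0.33 × 23.632 = 7.7986 mm/d
ETc = Kc × ET₀ = 1.00 × 7.7986 = 7.7986 mm/d
Over 7 days: 7.7986 × 7 = 54.590 mm

55 mm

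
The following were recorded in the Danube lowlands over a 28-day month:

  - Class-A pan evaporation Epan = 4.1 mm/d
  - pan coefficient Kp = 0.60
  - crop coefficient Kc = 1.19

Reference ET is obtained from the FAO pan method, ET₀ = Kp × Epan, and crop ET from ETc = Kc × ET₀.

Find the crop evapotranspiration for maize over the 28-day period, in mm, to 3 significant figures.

ET₀ = 0.60 × 4.1 = 2.4600 mm/d
ETc = Kc × ET₀ = 1.19 × 2.4600 = 2.9274 mm/d
Over 28 days: 2.9274 × 28 = 81.967 mm

82.0 mm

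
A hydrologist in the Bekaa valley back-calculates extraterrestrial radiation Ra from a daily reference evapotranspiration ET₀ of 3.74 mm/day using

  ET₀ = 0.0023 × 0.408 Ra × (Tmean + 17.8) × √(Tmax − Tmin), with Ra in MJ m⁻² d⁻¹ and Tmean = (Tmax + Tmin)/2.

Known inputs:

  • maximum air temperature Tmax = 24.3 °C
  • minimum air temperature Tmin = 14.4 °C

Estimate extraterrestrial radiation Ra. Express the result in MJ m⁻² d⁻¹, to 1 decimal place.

34.1 MJ m⁻² d⁻¹

Tmean = (24.3+14.4)/2 = 19.35 °C; ΔT = 9.9
Ra = ET₀ / [0.0023 × 0.408 × (Tmean+17.8) × √ΔT]
   = 3.74 / (0.0023 × 0.408 × 37.15 × 3.1464) = 34.097 MJ m⁻² d⁻¹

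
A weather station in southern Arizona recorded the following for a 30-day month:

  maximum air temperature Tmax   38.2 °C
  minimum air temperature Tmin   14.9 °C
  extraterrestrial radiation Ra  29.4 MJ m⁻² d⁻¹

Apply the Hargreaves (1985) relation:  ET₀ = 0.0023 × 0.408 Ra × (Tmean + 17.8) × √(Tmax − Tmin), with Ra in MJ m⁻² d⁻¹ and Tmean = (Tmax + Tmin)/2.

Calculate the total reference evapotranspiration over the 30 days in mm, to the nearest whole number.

Tmean = (38.2 + 14.9)/2 = 26.55 °C
0.408 Ra = 0.408 × 29.4 = 11.9952 mm/d equivalent
ET₀ = 0.0023 × 11.9952 × (26.55 + 17.8) × √23.3 = 0.0023 × 11.9952 × 44.35 × 4.8270 = 5.9062 mm/d
Over 30 days: 5.9062 × 30 = 177.186 mm

177 mm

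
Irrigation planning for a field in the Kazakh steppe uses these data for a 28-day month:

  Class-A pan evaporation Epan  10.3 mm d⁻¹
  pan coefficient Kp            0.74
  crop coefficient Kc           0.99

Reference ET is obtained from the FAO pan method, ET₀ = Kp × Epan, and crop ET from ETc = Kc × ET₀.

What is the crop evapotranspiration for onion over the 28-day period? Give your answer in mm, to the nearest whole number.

211 mm

ET₀ = 0.74 × 10.3 = 7.6220 mm/d
ETc = Kc × ET₀ = 0.99 × 7.6220 = 7.5458 mm/d
Over 28 days: 7.5458 × 28 = 211.282 mm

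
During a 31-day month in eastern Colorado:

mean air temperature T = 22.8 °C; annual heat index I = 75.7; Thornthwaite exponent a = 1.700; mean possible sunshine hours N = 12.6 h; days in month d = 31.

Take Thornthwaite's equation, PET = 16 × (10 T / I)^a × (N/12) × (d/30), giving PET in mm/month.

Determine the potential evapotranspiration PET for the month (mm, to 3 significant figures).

10T/I = 10 × 22.8 / 75.7 = 3.0119
(10T/I)^a = 3.0119^1.700 = 6.5167
Uncorrected PET = 16 × 6.5167 = 104.267 mm
Correction = (N/12)(d/30) = (12.6/12)(31/30) = 1.0850
PET = 104.267 × 1.0850 = 113.130 mm/month

113 mm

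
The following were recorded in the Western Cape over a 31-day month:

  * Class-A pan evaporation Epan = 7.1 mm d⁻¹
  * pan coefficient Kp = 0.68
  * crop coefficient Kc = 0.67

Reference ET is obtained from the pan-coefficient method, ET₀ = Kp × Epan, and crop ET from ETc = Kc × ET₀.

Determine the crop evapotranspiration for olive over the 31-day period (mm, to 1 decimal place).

ET₀ = 0.68 × 7.1 = 4.8280 mm/d
ETc = Kc × ET₀ = 0.67 × 4.8280 = 3.2348 mm/d
Over 31 days: 3.2348 × 31 = 100.279 mm

100.3 mm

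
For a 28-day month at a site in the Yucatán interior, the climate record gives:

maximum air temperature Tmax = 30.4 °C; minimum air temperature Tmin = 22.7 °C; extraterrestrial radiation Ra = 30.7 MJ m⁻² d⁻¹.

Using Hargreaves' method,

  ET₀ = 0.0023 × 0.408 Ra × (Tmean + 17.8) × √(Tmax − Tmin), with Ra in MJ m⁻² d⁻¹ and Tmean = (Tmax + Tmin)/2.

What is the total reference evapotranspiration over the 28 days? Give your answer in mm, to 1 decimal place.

Tmean = (30.4 + 22.7)/2 = 26.55 °C
0.408 Ra = 0.408 × 30.7 = 12.5256 mm/d equivalent
ET₀ = 0.0023 × 12.5256 × (26.55 + 17.8) × √7.7 = 0.0023 × 12.5256 × 44.35 × 2.7749 = 3.5454 mm/d
Over 28 days: 3.5454 × 28 = 99.271 mm

99.3 mm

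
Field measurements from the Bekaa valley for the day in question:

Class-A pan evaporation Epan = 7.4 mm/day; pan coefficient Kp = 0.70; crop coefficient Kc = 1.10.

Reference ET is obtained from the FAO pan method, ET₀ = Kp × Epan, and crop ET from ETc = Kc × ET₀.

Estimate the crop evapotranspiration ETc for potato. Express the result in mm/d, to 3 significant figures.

ET₀ = 0.70 × 7.4 = 5.1800 mm/d
ETc = Kc × ET₀ = 1.10 × 5.1800 = 5.6980 mm/d

5.70 mm/d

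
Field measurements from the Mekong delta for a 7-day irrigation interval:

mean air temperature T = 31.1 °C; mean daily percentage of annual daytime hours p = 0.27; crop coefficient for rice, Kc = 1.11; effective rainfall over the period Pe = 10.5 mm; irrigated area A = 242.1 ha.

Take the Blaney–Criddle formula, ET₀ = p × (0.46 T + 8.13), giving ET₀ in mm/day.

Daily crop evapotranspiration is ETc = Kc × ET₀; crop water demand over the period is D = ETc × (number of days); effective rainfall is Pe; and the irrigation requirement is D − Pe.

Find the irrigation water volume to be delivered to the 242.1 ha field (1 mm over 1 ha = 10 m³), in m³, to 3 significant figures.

ET₀ = 0.27 × (0.46 × 31.1 + 8.13) = 0.27 × 22.436 = 6.0577 mm/d
ETc = Kc × ET₀ = 1.11 × 6.0577 = 6.7240 mm/d
Crop demand D = ETc × 7 d = 6.7240 × 7 = 47.068 mm
D − Pe = 47.068 − 10.5 = 36.568 mm
Volume = 36.568 mm × 242.1 ha × 10 = 88531.1 m³

88500 m³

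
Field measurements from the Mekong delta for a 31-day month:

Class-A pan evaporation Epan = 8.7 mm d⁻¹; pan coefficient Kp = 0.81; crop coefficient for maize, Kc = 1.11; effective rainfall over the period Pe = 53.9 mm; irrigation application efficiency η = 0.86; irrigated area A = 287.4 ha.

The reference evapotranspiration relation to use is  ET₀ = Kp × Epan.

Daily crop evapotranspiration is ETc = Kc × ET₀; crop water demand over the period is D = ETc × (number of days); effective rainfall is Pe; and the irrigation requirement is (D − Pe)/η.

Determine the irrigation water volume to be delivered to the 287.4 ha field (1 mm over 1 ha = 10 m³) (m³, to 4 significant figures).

630200 m³

ET₀ = 0.81 × 8.7 = 7.0470 mm/d
ETc = Kc × ET₀ = 1.11 × 7.0470 = 7.8222 mm/d
Crop demand D = ETc × 31 d = 7.8222 × 31 = 242.488 mm
D − Pe = 242.488 − 53.9 = 188.588 mm
Gross irrigation = 188.588 / 0.86 = 219.288 mm
Volume = 219.288 mm × 287.4 ha × 10 = 630233.7 m³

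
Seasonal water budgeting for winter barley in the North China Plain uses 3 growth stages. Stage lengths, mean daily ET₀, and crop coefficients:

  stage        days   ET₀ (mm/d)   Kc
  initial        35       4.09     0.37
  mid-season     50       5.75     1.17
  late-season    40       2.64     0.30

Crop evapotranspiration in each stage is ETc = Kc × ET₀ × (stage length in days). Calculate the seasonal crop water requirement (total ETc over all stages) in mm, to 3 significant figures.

initial: 0.37 × 4.09 × 35 = 52.97 mm
mid-season: 1.17 × 5.75 × 50 = 336.38 mm
late-season: 0.30 × 2.64 × 40 = 31.68 mm
Seasonal total = 421.03 mm

421 mm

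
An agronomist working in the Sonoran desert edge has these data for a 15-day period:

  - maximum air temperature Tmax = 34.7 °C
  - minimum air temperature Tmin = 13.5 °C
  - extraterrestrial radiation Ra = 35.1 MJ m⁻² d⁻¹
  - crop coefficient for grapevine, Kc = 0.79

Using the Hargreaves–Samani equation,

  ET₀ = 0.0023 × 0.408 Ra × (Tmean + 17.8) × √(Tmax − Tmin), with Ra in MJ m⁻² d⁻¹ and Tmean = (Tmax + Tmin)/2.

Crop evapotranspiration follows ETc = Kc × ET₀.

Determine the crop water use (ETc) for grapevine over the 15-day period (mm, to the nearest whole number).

Tmean = (34.7 + 13.5)/2 = 24.10 °C
0.408 Ra = 0.408 × 35.1 = 14.3208 mm/d equivalent
ET₀ = 0.0023 × 14.3208 × (24.10 + 17.8) × √21.2 = 0.0023 × 14.3208 × 41.90 × 4.6043 = 6.3544 mm/d
ETc = Kc × ET₀ = 0.79 × 6.3544 = 5.0200 mm/d
Over 15 days: 5.0200 × 15 = 75.300 mm

75 mm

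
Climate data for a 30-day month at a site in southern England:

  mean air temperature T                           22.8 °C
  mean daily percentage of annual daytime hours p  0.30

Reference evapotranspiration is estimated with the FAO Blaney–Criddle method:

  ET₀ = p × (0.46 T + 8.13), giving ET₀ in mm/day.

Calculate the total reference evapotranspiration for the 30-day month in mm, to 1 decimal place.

167.6 mm

ET₀ = 0.30 × (0.46 × 22.8 + 8.13) = 0.30 × 18.618 = 5.5854 mm/d
Monthly total = 5.5854 × 30 = 167.562 mm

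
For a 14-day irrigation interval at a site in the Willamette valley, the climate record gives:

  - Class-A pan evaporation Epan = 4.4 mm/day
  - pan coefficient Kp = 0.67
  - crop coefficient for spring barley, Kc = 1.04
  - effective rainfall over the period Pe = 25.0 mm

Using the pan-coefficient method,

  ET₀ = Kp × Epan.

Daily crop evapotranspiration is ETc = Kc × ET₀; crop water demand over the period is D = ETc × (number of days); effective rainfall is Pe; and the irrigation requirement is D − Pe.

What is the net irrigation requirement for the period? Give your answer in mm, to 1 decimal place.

ET₀ = 0.67 × 4.4 = 2.9480 mm/d
ETc = Kc × ET₀ = 1.04 × 2.9480 = 3.0659 mm/d
Crop demand D = ETc × 14 d = 3.0659 × 14 = 42.923 mm
D − Pe = 42.923 − 25.0 = 17.923 mm

17.9 mm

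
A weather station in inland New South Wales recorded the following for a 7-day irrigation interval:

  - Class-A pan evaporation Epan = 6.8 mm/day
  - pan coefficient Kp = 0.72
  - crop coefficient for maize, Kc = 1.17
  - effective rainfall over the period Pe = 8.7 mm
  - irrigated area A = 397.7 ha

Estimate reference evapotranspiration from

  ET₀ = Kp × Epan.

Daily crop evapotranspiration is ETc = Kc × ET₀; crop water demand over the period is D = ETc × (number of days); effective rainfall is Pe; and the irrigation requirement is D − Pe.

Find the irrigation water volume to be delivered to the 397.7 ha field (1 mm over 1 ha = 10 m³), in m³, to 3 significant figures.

ET₀ = 0.72 × 6.8 = 4.8960 mm/d
ETc = Kc × ET₀ = 1.17 × 4.8960 = 5.7283 mm/d
Crop demand D = ETc × 7 d = 5.7283 × 7 = 40.098 mm
D − Pe = 40.098 − 8.7 = 31.398 mm
Volume = 31.398 mm × 397.7 ha × 10 = 124869.8 m³

125000 m³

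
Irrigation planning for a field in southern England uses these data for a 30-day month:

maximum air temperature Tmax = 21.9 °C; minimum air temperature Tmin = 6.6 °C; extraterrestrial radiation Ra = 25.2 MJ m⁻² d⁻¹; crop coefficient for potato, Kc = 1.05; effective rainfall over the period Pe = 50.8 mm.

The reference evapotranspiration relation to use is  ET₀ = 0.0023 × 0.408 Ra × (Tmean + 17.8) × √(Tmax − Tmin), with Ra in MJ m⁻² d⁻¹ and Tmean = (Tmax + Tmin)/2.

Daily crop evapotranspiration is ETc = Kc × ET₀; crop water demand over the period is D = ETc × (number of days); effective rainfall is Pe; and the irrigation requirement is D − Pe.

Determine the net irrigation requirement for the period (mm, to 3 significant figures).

42.6 mm

Tmean = (21.9 + 6.6)/2 = 14.25 °C
0.408 Ra = 0.408 × 25.2 = 10.2816 mm/d equivalent
ET₀ = 0.0023 × 10.2816 × (14.25 + 17.8) × √15.3 = 0.0023 × 10.2816 × 32.05 × 3.9115 = 2.9646 mm/d
ETc = Kc × ET₀ = 1.05 × 2.9646 = 3.1128 mm/d
Crop demand D = ETc × 30 d = 3.1128 × 30 = 93.384 mm
D − Pe = 93.384 − 50.8 = 42.584 mm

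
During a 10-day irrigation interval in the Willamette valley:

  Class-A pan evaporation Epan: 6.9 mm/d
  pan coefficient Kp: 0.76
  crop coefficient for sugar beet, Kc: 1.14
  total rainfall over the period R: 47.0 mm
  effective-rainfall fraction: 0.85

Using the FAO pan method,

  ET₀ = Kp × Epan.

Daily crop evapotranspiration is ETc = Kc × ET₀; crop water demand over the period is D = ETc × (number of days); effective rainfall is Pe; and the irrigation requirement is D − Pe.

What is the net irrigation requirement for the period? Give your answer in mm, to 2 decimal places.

19.83 mm

ET₀ = 0.76 × 6.9 = 5.2440 mm/d
ETc = Kc × ET₀ = 1.14 × 5.2440 = 5.9782 mm/d
Crop demand D = ETc × 10 d = 5.9782 × 10 = 59.782 mm
Pe = 0.85 × 47.0 = 39.950 mm
D − Pe = 59.782 − 39.950 = 19.832 mm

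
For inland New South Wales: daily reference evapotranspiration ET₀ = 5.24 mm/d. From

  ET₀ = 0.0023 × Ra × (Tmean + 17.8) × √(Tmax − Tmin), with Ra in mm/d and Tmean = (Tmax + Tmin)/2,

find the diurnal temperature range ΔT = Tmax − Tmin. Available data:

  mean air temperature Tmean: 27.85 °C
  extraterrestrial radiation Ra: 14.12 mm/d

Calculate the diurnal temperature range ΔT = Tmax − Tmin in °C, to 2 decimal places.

√ΔT = ET₀ / [0.0023 × Ra × (Tmean+17.8)] = 5.24 / (0.0023 × 14.12 × 45.65) = 3.5345
ΔT = 3.5345² = 12.493 °C

12.49 °C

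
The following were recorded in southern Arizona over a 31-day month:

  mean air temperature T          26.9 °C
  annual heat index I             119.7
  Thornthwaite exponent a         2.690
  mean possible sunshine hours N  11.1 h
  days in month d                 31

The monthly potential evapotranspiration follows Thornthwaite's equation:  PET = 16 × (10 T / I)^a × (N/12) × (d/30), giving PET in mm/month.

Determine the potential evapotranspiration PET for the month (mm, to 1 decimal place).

10T/I = 10 × 26.9 / 119.7 = 2.2473
(10T/I)^a = 2.2473^2.690 = 8.8302
Uncorrected PET = 16 × 8.8302 = 141.283 mm
Correction = (N/12)(d/30) = (11.1/12)(31/30) = 0.9558
PET = 141.283 × 0.9558 = 135.038 mm/month

135.0 mm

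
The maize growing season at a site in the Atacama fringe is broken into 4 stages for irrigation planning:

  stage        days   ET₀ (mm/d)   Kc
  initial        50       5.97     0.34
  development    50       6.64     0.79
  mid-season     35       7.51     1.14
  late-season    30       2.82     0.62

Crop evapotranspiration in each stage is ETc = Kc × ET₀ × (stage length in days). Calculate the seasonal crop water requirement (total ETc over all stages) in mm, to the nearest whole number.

initial: 0.34 × 5.97 × 50 = 101.49 mm
development: 0.79 × 6.64 × 50 = 262.28 mm
mid-season: 1.14 × 7.51 × 35 = 299.65 mm
late-season: 0.62 × 2.82 × 30 = 52.45 mm
Seasonal total = 715.87 mm

716 mm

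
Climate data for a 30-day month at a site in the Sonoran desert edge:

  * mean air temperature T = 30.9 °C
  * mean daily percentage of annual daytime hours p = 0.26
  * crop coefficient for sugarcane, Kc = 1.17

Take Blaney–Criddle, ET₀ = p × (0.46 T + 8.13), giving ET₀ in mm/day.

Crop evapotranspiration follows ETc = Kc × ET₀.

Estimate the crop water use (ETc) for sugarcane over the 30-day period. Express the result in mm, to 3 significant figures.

ET₀ = 0.26 × (0.46 × 30.9 + 8.13) = 0.26 × 22.344 = 5.8094 mm/d
ETc = Kc × ET₀ = 1.17 × 5.8094 = 6.7970 mm/d
Over 30 days: 6.7970 × 30 = 203.910 mm

204 mm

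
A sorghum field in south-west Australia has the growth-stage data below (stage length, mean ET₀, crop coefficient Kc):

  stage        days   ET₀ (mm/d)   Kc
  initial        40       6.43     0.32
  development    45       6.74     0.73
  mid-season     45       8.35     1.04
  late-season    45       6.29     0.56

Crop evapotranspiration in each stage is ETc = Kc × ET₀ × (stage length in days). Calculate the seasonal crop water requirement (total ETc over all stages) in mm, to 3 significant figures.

initial: 0.32 × 6.43 × 40 = 82.30 mm
development: 0.73 × 6.74 × 45 = 221.41 mm
mid-season: 1.04 × 8.35 × 45 = 390.78 mm
late-season: 0.56 × 6.29 × 45 = 158.51 mm
Seasonal total = 853.00 mm

853 mm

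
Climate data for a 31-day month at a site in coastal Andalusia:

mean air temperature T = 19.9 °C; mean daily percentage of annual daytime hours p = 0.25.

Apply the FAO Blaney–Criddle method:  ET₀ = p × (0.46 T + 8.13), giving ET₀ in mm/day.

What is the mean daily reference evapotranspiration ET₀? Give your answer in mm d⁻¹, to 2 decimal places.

4.32 mm d⁻¹

ET₀ = 0.25 × (0.46 × 19.9 + 8.13) = 0.25 × 17.284 = 4.3210 mm/d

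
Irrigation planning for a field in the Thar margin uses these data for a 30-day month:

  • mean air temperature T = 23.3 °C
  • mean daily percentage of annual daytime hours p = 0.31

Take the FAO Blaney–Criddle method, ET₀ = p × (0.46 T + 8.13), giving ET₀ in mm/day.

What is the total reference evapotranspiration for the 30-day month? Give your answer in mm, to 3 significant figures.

ET₀ = 0.31 × (0.46 × 23.3 + 8.13) = 0.31 × 18.848 = 5.8429 mm/d
Monthly total = 5.8429 × 30 = 175.287 mm

175 mm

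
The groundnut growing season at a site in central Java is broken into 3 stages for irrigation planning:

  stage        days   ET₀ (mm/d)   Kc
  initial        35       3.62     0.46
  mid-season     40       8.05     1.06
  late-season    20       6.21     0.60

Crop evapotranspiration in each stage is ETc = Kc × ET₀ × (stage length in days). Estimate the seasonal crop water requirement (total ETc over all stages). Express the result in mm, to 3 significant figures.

initial: 0.46 × 3.62 × 35 = 58.28 mm
mid-season: 1.06 × 8.05 × 40 = 341.32 mm
late-season: 0.60 × 6.21 × 20 = 74.52 mm
Seasonal total = 474.12 mm

474 mm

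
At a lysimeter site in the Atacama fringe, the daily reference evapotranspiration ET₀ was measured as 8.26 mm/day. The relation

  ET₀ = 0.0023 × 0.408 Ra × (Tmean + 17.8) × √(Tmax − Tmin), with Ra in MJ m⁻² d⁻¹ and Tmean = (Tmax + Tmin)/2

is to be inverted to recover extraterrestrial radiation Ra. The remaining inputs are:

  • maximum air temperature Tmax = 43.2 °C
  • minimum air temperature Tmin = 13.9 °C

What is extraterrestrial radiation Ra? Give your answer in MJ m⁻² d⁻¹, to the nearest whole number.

35 MJ m⁻² d⁻¹

Tmean = (43.2+13.9)/2 = 28.55 °C; ΔT = 29.3
Ra = ET₀ / [0.0023 × 0.408 × (Tmean+17.8) × √ΔT]
   = 8.26 / (0.0023 × 0.408 × 46.35 × 5.4129) = 35.084 MJ m⁻² d⁻¹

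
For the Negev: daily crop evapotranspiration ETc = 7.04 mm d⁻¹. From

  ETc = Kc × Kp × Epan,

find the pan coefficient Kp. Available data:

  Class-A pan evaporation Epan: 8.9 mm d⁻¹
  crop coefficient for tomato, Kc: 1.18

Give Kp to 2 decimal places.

0.67

ETc = Kc × Kp × Epan  ⇒  Kp = ETc / (Kc × Epan)
Kp = 7.04 / (1.18 × 8.9) = 7.04 / 10.502 = 0.6703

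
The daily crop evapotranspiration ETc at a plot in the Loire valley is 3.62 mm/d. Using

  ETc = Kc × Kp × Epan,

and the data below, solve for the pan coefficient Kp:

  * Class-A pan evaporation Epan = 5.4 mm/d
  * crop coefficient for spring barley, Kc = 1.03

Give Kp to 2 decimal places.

0.65

ETc = Kc × Kp × Epan  ⇒  Kp = ETc / (Kc × Epan)
Kp = 3.62 / (1.03 × 5.4) = 3.62 / 5.562 = 0.6508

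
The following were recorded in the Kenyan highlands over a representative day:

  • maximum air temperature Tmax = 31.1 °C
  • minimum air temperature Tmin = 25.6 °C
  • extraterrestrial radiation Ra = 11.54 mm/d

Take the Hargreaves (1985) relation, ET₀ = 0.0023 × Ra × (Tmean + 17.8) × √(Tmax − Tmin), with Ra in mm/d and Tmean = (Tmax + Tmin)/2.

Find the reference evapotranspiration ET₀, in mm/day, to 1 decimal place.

2.9 mm/day

Tmean = (31.1 + 25.6)/2 = 28.35 °C
ET₀ = 0.0023 × 11.54 × (28.35 + 17.8) × √5.5 = 0.0023 × 11.54 × 46.15 × 2.3452 = 2.8727 mm/d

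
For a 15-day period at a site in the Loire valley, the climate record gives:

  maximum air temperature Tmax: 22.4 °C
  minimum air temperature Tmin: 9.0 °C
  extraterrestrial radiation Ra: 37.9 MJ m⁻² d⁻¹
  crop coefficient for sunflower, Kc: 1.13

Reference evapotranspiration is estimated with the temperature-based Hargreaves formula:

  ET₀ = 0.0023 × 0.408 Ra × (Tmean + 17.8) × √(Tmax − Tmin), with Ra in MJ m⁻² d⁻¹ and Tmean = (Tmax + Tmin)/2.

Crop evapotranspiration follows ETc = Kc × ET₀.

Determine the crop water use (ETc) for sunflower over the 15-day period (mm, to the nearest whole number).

74 mm

Tmean = (22.4 + 9.0)/2 = 15.70 °C
0.408 Ra = 0.408 × 37.9 = 15.4632 mm/d equivalent
ET₀ = 0.0023 × 15.4632 × (15.70 + 17.8) × √13.4 = 0.0023 × 15.4632 × 33.50 × 3.6606 = 4.3614 mm/d
ETc = Kc × ET₀ = 1.13 × 4.3614 = 4.9284 mm/d
Over 15 days: 4.9284 × 15 = 73.926 mm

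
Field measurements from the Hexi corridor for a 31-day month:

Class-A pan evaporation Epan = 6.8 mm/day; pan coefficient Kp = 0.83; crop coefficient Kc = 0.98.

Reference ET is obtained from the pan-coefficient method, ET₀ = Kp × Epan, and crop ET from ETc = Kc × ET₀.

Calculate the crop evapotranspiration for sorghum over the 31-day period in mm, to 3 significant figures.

ET₀ = 0.83 × 6.8 = 5.6440 mm/d
ETc = Kc × ET₀ = 0.98 × 5.6440 = 5.5311 mm/d
Over 31 days: 5.5311 × 31 = 171.464 mm

171 mm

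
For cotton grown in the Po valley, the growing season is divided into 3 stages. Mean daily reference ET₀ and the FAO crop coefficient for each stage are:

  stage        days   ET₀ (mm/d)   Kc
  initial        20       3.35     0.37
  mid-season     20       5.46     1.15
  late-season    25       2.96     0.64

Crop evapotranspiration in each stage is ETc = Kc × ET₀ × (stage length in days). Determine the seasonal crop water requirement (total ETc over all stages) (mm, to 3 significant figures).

198 mm

initial: 0.37 × 3.35 × 20 = 24.79 mm
mid-season: 1.15 × 5.46 × 20 = 125.58 mm
late-season: 0.64 × 2.96 × 25 = 47.36 mm
Seasonal total = 197.73 mm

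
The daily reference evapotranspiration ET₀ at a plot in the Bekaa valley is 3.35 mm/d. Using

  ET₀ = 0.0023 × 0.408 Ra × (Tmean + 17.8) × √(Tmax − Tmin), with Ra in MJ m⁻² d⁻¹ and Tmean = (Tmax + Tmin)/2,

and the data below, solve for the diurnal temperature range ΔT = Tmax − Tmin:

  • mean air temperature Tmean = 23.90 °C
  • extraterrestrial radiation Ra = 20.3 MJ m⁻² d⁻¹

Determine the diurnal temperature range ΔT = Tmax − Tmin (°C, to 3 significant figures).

17.8 °C

√ΔT = ET₀ / [0.0023 × 0.408 × Ra × (Tmean+17.8)] = 3.35 / (0.0023 × 8.2824 × 41.70) = 4.2172
ΔT = 4.2172² = 17.785 °C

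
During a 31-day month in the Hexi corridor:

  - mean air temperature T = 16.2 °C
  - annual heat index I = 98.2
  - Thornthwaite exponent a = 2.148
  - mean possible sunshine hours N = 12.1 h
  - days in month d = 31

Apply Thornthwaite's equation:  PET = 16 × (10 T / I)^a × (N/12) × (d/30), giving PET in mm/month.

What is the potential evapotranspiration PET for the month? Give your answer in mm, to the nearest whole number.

10T/I = 10 × 16.2 / 98.2 = 1.6497
(10T/I)^a = 1.6497^2.148 = 2.9308
Uncorrected PET = 16 × 2.9308 = 46.893 mm
Correction = (N/12)(d/30) = (12.1/12)(31/30) = 1.0419
PET = 46.893 × 1.0419 = 48.858 mm/month

49 mm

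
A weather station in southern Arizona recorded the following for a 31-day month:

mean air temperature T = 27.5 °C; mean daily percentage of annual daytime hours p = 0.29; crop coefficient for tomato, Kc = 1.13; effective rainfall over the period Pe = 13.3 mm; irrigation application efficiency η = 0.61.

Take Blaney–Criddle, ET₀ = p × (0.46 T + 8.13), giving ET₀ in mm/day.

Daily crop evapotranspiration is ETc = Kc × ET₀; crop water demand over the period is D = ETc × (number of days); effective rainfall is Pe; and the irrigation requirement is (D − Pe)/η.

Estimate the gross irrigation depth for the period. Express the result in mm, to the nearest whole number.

324 mm

ET₀ = 0.29 × (0.46 × 27.5 + 8.13) = 0.29 × 20.780 = 6.0262 mm/d
ETc = Kc × ET₀ = 1.13 × 6.0262 = 6.8096 mm/d
Crop demand D = ETc × 31 d = 6.8096 × 31 = 211.098 mm
D − Pe = 211.098 − 13.3 = 197.798 mm
Gross irrigation = 197.798 / 0.61 = 324.259 mm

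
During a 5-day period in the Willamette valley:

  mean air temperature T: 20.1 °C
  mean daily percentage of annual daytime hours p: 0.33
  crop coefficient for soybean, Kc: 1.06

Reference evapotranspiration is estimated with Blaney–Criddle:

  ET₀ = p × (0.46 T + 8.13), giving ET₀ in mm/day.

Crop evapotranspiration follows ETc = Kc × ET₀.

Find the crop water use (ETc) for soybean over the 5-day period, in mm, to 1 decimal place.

ET₀ = 0.33 × (0.46 × 20.1 + 8.13) = 0.33 × 17.376 = 5.7341 mm/d
ETc = Kc × ET₀ = 1.06 × 5.7341 = 6.0781 mm/d
Over 5 days: 6.0781 × 5 = 30.391 mm

30.4 mm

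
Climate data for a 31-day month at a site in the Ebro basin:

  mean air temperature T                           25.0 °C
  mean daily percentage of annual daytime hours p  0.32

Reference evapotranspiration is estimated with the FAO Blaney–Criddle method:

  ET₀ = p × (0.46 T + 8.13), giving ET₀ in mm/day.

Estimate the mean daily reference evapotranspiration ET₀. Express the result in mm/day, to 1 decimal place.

ET₀ = 0.32 × (0.46 × 25.0 + 8.13) = 0.32 × 19.630 = 6.2816 mm/d

6.3 mm/day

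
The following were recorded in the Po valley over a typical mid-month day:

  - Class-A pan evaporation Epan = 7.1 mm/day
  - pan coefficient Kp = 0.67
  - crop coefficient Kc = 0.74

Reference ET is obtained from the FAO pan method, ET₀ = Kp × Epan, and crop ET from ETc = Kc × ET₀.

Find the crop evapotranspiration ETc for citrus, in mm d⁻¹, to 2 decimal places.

3.52 mm d⁻¹

ET₀ = 0.67 × 7.1 = 4.7570 mm/d
ETc = Kc × ET₀ = 0.74 × 4.7570 = 3.5202 mm/d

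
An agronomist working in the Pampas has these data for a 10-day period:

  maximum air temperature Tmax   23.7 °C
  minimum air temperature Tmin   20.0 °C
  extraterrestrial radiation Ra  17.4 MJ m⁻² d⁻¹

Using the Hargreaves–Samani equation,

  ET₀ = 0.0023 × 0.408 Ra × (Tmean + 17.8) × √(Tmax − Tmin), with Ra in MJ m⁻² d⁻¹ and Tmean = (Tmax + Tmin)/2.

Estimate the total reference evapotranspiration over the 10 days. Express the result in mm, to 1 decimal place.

12.5 mm

Tmean = (23.7 + 20.0)/2 = 21.85 °C
0.408 Ra = 0.408 × 17.4 = 7.0992 mm/d equivalent
ET₀ = 0.0023 × 7.0992 × (21.85 + 17.8) × √3.7 = 0.0023 × 7.0992 × 39.65 × 1.9235 = 1.2453 mm/d
Over 10 days: 1.2453 × 10 = 12.453 mm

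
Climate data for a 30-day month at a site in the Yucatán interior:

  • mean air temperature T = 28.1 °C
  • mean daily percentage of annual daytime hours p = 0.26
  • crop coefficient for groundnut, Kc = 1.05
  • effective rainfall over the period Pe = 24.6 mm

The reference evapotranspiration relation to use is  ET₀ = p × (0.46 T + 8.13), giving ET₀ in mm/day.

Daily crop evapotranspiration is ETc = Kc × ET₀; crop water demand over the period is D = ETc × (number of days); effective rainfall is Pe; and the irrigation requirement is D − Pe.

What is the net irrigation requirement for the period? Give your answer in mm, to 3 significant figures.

ET₀ = 0.26 × (0.46 × 28.1 + 8.13) = 0.26 × 21.056 = 5.4746 mm/d
ETc = Kc × ET₀ = 1.05 × 5.4746 = 5.7483 mm/d
Crop demand D = ETc × 30 d = 5.7483 × 30 = 172.449 mm
D − Pe = 172.449 − 24.6 = 147.849 mm

148 mm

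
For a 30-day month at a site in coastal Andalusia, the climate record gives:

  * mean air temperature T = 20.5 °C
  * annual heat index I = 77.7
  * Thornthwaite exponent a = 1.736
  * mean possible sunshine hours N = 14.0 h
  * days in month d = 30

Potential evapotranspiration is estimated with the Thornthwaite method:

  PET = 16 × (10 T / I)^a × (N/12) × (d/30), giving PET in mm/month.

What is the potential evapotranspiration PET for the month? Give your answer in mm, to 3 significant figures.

10T/I = 10 × 20.5 / 77.7 = 2.6384
(10T/I)^a = 2.6384^1.736 = 5.3882
Uncorrected PET = 16 × 5.3882 = 86.211 mm
Correction = (N/12)(d/30) = (14.0/12)(30/30) = 1.1667
PET = 86.211 × 1.1667 = 100.582 mm/month

101 mm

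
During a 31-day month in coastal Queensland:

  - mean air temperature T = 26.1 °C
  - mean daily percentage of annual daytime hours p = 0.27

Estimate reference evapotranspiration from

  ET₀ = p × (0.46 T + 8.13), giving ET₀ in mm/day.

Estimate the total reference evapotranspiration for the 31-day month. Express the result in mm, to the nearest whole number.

169 mm

ET₀ = 0.27 × (0.46 × 26.1 + 8.13) = 0.27 × 20.136 = 5.4367 mm/d
Monthly total = 5.4367 × 31 = 168.538 mm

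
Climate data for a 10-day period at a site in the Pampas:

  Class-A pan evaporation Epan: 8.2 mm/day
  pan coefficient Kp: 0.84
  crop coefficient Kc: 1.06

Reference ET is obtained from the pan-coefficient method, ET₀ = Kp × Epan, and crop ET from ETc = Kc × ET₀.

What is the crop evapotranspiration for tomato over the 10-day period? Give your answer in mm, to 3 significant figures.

ET₀ = 0.84 × 8.2 = 6.8880 mm/d
ETc = Kc × ET₀ = 1.06 × 6.8880 = 7.3013 mm/d
Over 10 days: 7.3013 × 10 = 73.013 mm

73.0 mm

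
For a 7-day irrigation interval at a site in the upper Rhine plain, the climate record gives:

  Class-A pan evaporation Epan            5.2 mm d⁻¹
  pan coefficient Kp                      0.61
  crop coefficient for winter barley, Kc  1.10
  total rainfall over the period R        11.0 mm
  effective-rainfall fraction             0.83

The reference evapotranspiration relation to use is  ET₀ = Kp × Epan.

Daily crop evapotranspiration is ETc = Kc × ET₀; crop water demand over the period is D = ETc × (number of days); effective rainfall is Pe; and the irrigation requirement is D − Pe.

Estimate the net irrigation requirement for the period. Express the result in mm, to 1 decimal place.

15.3 mm

ET₀ = 0.61 × 5.2 = 3.1720 mm/d
ETc = Kc × ET₀ = 1.10 × 3.1720 = 3.4892 mm/d
Crop demand D = ETc × 7 d = 3.4892 × 7 = 24.424 mm
Pe = 0.83 × 11.0 = 9.130 mm
D − Pe = 24.424 − 9.130 = 15.294 mm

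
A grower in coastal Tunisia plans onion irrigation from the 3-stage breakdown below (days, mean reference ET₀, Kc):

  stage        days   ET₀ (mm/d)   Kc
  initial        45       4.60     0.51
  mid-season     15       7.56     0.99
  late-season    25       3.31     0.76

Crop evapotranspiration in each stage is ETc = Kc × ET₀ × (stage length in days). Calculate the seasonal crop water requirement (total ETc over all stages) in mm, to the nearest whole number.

initial: 0.51 × 4.60 × 45 = 105.57 mm
mid-season: 0.99 × 7.56 × 15 = 112.27 mm
late-season: 0.76 × 3.31 × 25 = 62.89 mm
Seasonal total = 280.73 mm

281 mm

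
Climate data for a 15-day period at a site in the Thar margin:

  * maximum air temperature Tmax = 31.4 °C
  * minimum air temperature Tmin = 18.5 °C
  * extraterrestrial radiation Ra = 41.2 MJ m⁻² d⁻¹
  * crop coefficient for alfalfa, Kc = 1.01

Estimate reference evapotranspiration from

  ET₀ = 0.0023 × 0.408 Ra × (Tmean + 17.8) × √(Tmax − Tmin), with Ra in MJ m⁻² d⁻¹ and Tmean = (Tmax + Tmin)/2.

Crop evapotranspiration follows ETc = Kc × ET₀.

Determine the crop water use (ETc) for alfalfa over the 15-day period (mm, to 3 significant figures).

Tmean = (31.4 + 18.5)/2 = 24.95 °C
0.408 Ra = 0.408 × 41.2 = 16.8096 mm/d equivalent
ET₀ = 0.0023 × 16.8096 × (24.95 + 17.8) × √12.9 = 0.0023 × 16.8096 × 42.75 × 3.5917 = 5.9364 mm/d
ETc = Kc × ET₀ = 1.01 × 5.9364 = 5.9958 mm/d
Over 15 days: 5.9958 × 15 = 89.937 mm

89.9 mm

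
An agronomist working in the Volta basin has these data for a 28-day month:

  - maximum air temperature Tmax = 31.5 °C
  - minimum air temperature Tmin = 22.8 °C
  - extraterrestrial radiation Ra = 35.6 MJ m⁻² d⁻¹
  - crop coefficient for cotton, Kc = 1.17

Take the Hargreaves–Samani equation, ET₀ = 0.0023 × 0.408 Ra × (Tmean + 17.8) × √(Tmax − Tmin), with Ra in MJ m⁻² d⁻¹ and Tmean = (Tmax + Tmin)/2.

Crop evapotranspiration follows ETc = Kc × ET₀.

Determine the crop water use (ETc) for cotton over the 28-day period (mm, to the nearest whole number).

Tmean = (31.5 + 22.8)/2 = 27.15 °C
0.408 Ra = 0.408 × 35.6 = 14.5248 mm/d equivalent
ET₀ = 0.0023 × 14.5248 × (27.15 + 17.8) × √8.7 = 0.0023 × 14.5248 × 44.95 × 2.9496 = 4.4293 mm/d
ETc = Kc × ET₀ = 1.17 × 4.4293 = 5.1823 mm/d
Over 28 days: 5.1823 × 28 = 145.104 mm

145 mm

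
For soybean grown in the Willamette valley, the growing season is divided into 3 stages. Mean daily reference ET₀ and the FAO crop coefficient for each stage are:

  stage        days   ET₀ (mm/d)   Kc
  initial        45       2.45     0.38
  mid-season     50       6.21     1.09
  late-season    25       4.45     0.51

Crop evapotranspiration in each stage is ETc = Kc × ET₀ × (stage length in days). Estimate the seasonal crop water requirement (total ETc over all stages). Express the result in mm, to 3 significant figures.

437 mm

initial: 0.38 × 2.45 × 45 = 41.90 mm
mid-season: 1.09 × 6.21 × 50 = 338.45 mm
late-season: 0.51 × 4.45 × 25 = 56.74 mm
Seasonal total = 437.09 mm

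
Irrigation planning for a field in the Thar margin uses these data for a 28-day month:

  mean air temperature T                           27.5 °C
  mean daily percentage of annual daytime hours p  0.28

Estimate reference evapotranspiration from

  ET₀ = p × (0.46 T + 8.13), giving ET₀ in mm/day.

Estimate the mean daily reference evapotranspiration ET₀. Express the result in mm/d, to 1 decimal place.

5.8 mm/d

ET₀ = 0.28 × (0.46 × 27.5 + 8.13) = 0.28 × 20.780 = 5.8184 mm/d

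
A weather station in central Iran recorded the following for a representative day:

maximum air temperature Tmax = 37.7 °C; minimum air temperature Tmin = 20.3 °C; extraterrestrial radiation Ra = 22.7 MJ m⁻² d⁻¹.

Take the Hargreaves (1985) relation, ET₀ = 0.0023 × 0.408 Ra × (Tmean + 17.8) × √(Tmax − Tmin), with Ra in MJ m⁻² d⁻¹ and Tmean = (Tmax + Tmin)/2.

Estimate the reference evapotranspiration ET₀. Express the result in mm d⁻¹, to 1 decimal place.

4.2 mm d⁻¹

Tmean = (37.7 + 20.3)/2 = 29.00 °C
0.408 Ra = 0.408 × 22.7 = 9.2616 mm/d equivalent
ET₀ = 0.0023 × 9.2616 × (29.00 + 17.8) × √17.4 = 0.0023 × 9.2616 × 46.80 × 4.1713 = 4.1584 mm/d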